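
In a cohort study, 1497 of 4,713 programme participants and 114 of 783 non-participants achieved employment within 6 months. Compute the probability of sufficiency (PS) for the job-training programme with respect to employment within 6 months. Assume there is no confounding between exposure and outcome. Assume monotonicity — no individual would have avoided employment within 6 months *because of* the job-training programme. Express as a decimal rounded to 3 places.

PS ≈ 0.201

p₁ = P(outcome | exposed) = 1497/4713 = 0.31763
p₀ = P(outcome | unexposed) = 114/783 = 0.14559
Under exogeneity and monotonicity, PS = (p₁ − p₀) / (1 − p₀).
PS = (0.31763 − 0.14559) / (1 − 0.14559) = 0.17204 / 0.85441 ≈ 0.2014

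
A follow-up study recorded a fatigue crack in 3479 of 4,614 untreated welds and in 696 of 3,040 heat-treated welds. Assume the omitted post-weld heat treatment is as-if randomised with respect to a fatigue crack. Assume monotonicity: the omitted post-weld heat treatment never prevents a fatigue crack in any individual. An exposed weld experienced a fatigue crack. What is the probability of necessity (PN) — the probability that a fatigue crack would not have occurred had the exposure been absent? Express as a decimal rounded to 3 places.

PN ≈ 0.696

p₁ = P(outcome | exposed) = 3479/4614 = 0.75401
p₀ = P(outcome | unexposed) = 696/3040 = 0.22895
Under exogeneity and monotonicity, PN = (p₁ − p₀) / p₁.
PN = (0.75401 − 0.22895) / 0.75401 = 0.52506 / 0.75401 ≈ 0.6964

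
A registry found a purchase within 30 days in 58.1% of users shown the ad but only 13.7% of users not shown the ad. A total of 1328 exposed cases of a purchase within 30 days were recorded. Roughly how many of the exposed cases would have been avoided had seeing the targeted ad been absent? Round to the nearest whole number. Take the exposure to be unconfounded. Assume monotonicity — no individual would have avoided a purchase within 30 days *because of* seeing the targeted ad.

p₁ = 0.581, p₀ = 0.137.
PN = (p₁ − p₀)/p₁ = (0.581 − 0.137) / 0.581 ≈ 0.76420.
Attributable cases ≈ PN × (exposed cases) = 0.76420 × 1328 ≈ 1014.86.

about 1015 cases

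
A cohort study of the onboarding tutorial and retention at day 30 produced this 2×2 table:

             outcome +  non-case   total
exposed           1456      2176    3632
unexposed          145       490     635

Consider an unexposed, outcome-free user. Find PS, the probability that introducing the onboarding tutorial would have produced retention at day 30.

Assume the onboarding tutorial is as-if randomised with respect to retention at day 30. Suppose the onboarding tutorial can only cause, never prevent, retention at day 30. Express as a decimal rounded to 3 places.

PS ≈ 0.224

p₁ = P(outcome | exposed) = 1456/3632 = 0.40088
p₀ = P(outcome | unexposed) = 145/635 = 0.22835
Under exogeneity and monotonicity, PS = (p₁ − p₀) / (1 − p₀).
PS = (0.40088 − 0.22835) / (1 − 0.22835) = 0.17253 / 0.77165 ≈ 0.2236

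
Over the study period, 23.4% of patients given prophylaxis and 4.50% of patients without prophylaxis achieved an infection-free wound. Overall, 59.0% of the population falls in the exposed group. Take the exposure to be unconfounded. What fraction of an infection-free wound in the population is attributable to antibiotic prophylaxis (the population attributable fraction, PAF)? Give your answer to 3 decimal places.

p₁ = 0.234, p₀ = 0.045.
Overall risk P(Y=1) = π·p₁ + (1−π)·p₀ = 0.59×0.234 + 0.41×0.045 = 0.15651.
Under exogeneity, PAF = [P(Y=1) − p₀] / P(Y=1).
PAF = (0.15651 − 0.045) / 0.15651 ≈ 0.7125

PAF ≈ 0.712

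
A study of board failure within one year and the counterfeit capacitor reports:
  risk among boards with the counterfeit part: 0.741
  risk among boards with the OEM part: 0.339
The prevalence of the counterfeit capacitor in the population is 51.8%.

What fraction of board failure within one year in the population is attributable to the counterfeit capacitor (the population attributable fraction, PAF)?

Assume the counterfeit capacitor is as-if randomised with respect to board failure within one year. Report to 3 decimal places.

PAF ≈ 0.381

Let p₁ = 0.741, p₀ = 0.339.
Overall risk P(Y=1) = π·p₁ + (1−π)·p₀ = 0.518×0.741 + 0.482×0.339 = 0.54724.
Under exogeneity, PAF = [P(Y=1) − p₀] / P(Y=1).
PAF = (0.54724 − 0.339) / 0.54724 ≈ 0.3805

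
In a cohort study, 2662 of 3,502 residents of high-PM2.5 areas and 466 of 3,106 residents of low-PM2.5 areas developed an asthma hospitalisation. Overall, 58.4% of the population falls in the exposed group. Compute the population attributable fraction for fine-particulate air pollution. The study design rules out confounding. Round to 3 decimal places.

p₁ = P(outcome | exposed) = 2662/3502 = 0.76014
p₀ = P(outcome | unexposed) = 466/3106 = 0.15003
Overall risk P(Y=1) = π·p₁ + (1−π)·p₀ = 0.584×0.76014 + 0.416×0.15003 = 0.50633.
Under exogeneity, PAF = [P(Y=1) − p₀] / P(Y=1).
PAF = (0.50633 − 0.15003) / 0.50633 ≈ 0.7037

PAF ≈ 0.704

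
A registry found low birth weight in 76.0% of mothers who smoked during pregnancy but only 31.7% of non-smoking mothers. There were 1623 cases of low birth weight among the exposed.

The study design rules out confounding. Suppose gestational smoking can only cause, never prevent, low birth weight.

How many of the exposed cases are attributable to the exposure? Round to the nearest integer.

p₁ = 0.76, p₀ = 0.317.
PN = (p₁ − p₀)/p₁ = (0.76 − 0.317) / 0.76 ≈ 0.58289.
Attributable cases ≈ PN × (exposed cases) = 0.58289 × 1623 ≈ 946.04.

about 946 cases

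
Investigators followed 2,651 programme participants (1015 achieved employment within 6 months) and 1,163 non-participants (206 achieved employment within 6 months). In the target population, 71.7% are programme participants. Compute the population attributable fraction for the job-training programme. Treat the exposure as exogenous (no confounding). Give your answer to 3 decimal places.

p₁ = P(outcome | exposed) = 1015/2651 = 0.38287
p₀ = P(outcome | unexposed) = 206/1163 = 0.17713
Overall risk P(Y=1) = π·p₁ + (1−π)·p₀ = 0.717×0.38287 + 0.283×0.17713 = 0.32465.
Under exogeneity, PAF = [P(Y=1) − p₀] / P(Y=1).
PAF = (0.32465 − 0.17713) / 0.32465 ≈ 0.4544

PAF ≈ 0.454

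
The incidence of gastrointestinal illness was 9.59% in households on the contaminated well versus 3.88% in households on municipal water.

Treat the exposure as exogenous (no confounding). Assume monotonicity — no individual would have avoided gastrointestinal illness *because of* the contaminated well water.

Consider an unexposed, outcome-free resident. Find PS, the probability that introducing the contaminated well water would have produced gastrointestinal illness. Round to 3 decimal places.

p₁ = 0.0959, p₀ = 0.0388.
Under exogeneity and monotonicity, PS = (p₁ − p₀) / (1 − p₀).
PS = (0.0959 − 0.0388) / (1 − 0.0388) = 0.0571 / 0.9612 ≈ 0.0594

PS ≈ 0.059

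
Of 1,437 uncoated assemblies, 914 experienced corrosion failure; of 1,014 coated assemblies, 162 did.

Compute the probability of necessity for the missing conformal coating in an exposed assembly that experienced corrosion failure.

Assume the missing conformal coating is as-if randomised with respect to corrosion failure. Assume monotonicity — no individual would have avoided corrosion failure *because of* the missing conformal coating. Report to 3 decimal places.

PN ≈ 0.749

p₁ = P(outcome | exposed) = 914/1437 = 0.63605
p₀ = P(outcome | unexposed) = 162/1014 = 0.15976
Under exogeneity and monotonicity, PN = (p₁ − p₀) / p₁.
PN = (0.63605 − 0.15976) / 0.63605 = 0.47628 / 0.63605 ≈ 0.7488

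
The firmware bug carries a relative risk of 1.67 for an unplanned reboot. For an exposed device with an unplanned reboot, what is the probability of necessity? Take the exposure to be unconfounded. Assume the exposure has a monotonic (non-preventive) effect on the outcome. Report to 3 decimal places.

PN ≈ 0.401

Under exogeneity and monotonicity, PN = (RR − 1) / RR = 1 − 1/RR.
PN = (1.67 − 1) / 1.67 = 0.67 / 1.67 ≈ 0.4012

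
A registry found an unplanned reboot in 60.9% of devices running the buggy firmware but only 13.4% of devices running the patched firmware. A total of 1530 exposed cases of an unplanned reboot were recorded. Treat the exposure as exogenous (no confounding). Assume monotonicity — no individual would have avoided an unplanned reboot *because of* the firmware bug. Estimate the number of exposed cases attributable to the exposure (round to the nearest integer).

p₁ = 0.609, p₀ = 0.134.
PN = (p₁ − p₀)/p₁ = (0.609 − 0.134) / 0.609 ≈ 0.77997.
Attributable cases ≈ PN × (exposed cases) = 0.77997 × 1530 ≈ 1193.35.

about 1193 cases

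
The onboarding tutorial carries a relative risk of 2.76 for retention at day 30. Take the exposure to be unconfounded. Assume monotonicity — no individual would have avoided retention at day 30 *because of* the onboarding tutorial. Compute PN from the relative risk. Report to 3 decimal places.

Under exogeneity and monotonicity, PN = (RR − 1) / RR = 1 − 1/RR.
PN = (2.76 − 1) / 2.76 = 1.76 / 2.76 ≈ 0.6377

PN ≈ 0.638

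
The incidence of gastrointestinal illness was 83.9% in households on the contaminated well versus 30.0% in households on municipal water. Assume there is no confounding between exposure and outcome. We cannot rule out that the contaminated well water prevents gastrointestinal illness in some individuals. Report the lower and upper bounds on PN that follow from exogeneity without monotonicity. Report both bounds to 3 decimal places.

p₁ = 0.839, p₀ = 0.3.
Under exogeneity alone the bounds on PN are max{0,(p₁−p₀)/p₁} ≤ PN ≤ min{1,(1−p₀)/p₁}.
  lower = (p₁ − p₀)/p₁ = 0.539 / 0.839 ≈ 0.6424
  upper = min{1, (1 − p₀)/p₁} = 0.7 / 0.839 ≈ 0.8343

0.642 ≤ PN ≤ 0.834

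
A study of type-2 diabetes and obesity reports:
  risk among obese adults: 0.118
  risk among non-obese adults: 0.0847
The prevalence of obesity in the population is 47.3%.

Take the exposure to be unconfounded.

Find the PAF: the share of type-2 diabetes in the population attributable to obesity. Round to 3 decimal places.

Let p₁ = 0.118, p₀ = 0.0847.
Overall risk P(Y=1) = π·p₁ + (1−π)·p₀ = 0.473×0.118 + 0.527×0.0847 = 0.10045.
Under exogeneity, PAF = [P(Y=1) − p₀] / P(Y=1).
PAF = (0.10045 − 0.0847) / 0.10045 ≈ 0.1568

PAF ≈ 0.157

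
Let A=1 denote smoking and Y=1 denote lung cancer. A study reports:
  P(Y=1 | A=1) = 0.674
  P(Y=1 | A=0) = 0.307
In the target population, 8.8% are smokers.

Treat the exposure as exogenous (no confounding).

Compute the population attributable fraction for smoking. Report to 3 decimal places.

Let p₁ = 0.674, p₀ = 0.307.
Overall risk P(Y=1) = π·p₁ + (1−π)·p₀ = 0.088×0.674 + 0.912×0.307 = 0.3393.
Under exogeneity, PAF = [P(Y=1) − p₀] / P(Y=1).
PAF = (0.3393 − 0.307) / 0.3393 ≈ 0.0952

PAF ≈ 0.095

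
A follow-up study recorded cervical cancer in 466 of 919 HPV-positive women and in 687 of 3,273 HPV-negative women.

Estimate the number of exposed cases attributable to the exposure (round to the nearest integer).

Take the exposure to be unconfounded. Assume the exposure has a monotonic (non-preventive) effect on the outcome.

about 273 cases

p₁ = P(outcome | exposed) = 466/919 = 0.50707
p₀ = P(outcome | unexposed) = 687/3273 = 0.2099
PN = (p₁ − p₀)/p₁ = (0.50707 − 0.2099) / 0.50707 ≈ 0.58606.
Attributable cases ≈ PN × (exposed cases) = 0.58606 × 466 ≈ 273.10.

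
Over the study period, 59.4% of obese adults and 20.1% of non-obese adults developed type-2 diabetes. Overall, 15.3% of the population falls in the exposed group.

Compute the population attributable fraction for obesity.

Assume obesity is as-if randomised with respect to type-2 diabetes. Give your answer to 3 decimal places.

p₁ = 0.594, p₀ = 0.201.
Overall risk P(Y=1) = π·p₁ + (1−π)·p₀ = 0.153×0.594 + 0.847×0.201 = 0.26113.
Under exogeneity, PAF = [P(Y=1) − p₀] / P(Y=1).
PAF = (0.26113 − 0.201) / 0.26113 ≈ 0.2303

PAF ≈ 0.230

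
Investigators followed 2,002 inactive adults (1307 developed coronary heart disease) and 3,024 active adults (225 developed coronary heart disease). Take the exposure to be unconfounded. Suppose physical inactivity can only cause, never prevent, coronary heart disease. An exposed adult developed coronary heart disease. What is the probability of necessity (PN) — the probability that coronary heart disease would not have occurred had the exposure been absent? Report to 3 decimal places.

PN ≈ 0.886

p₁ = P(outcome | exposed) = 1307/2002 = 0.65285
p₀ = P(outcome | unexposed) = 225/3024 = 0.074405
Under exogeneity and monotonicity, PN = (p₁ − p₀) / p₁.
PN = (0.65285 − 0.074405) / 0.65285 = 0.57844 / 0.65285 ≈ 0.8860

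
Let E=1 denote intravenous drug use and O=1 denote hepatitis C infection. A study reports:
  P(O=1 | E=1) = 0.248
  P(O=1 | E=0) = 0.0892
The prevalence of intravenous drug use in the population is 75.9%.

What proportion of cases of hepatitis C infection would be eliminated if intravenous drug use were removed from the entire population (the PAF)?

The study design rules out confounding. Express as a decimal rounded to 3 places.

PAF ≈ 0.575

Let p₁ = 0.248, p₀ = 0.0892.
Overall risk P(Y=1) = π·p₁ + (1−π)·p₀ = 0.759×0.248 + 0.241×0.0892 = 0.20973.
Under exogeneity, PAF = [P(Y=1) − p₀] / P(Y=1).
PAF = (0.20973 − 0.0892) / 0.20973 ≈ 0.5747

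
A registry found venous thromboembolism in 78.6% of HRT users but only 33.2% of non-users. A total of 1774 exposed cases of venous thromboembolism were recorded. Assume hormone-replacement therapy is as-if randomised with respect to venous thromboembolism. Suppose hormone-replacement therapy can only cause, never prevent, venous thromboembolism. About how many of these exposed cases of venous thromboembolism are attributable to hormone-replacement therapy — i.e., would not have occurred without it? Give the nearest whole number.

p₁ = 0.786, p₀ = 0.332.
PN = (p₁ − p₀)/p₁ = (0.786 − 0.332) / 0.786 ≈ 0.57761.
Attributable cases ≈ PN × (exposed cases) = 0.57761 × 1774 ≈ 1024.68.

about 1025 cases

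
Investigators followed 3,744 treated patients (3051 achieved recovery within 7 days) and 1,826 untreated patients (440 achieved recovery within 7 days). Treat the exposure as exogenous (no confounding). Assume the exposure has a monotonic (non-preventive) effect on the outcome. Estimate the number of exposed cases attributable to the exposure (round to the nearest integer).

p₁ = P(outcome | exposed) = 3051/3744 = 0.8149
p₀ = P(outcome | unexposed) = 440/1826 = 0.24096
PN = (p₁ − p₀)/p₁ = (0.8149 − 0.24096) / 0.8149 ≈ 0.70430.
Attributable cases ≈ PN × (exposed cases) = 0.70430 × 3051 ≈ 2148.83.

about 2149 cases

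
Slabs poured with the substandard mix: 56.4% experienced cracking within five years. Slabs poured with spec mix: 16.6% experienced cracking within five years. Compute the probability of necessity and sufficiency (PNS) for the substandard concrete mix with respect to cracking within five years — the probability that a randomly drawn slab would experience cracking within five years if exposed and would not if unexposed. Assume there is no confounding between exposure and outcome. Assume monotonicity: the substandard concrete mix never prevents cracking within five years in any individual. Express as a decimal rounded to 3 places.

PNS ≈ 0.398

p₁ = 0.564, p₀ = 0.166.
Under exogeneity and monotonicity, PNS = p₁ − p₀.
PNS = 0.564 − 0.166 = 0.398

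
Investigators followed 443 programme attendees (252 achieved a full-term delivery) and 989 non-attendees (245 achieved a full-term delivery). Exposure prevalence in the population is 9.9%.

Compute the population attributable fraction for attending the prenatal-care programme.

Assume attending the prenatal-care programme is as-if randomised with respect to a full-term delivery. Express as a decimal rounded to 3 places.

PAF ≈ 0.114

p₁ = P(outcome | exposed) = 252/443 = 0.56885
p₀ = P(outcome | unexposed) = 245/989 = 0.24772
Overall risk P(Y=1) = π·p₁ + (1−π)·p₀ = 0.099×0.56885 + 0.901×0.24772 = 0.27952.
Under exogeneity, PAF = [P(Y=1) − p₀] / P(Y=1).
PAF = (0.27952 − 0.24772) / 0.27952 ≈ 0.1137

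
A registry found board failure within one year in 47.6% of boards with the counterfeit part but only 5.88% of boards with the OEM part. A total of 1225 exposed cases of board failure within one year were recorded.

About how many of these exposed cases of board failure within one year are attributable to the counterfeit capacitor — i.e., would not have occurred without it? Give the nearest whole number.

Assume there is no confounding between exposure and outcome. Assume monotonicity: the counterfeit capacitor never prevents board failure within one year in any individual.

about 1074 cases

p₁ = 0.476, p₀ = 0.0588.
PN = (p₁ − p₀)/p₁ = (0.476 − 0.0588) / 0.476 ≈ 0.87647.
Attributable cases ≈ PN × (exposed cases) = 0.87647 × 1225 ≈ 1073.68.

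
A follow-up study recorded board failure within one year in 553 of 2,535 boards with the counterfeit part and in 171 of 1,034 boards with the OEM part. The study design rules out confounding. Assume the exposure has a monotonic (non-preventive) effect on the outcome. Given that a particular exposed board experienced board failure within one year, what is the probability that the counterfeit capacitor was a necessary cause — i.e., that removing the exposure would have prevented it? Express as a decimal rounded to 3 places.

p₁ = P(outcome | exposed) = 553/2535 = 0.21815
p₀ = P(outcome | unexposed) = 171/1034 = 0.16538
Under exogeneity and monotonicity, PN = (p₁ − p₀) / p₁.
PN = (0.21815 − 0.16538) / 0.21815 = 0.052769 / 0.21815 ≈ 0.2419

PN ≈ 0.242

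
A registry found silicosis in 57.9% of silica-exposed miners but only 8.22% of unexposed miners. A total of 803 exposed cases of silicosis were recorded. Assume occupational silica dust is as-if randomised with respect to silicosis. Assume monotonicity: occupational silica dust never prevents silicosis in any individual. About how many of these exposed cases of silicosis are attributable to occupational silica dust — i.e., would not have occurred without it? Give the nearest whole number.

p₁ = 0.579, p₀ = 0.0822.
PN = (p₁ − p₀)/p₁ = (0.579 − 0.0822) / 0.579 ≈ 0.85803.
Attributable cases ≈ PN × (exposed cases) = 0.85803 × 803 ≈ 689.00.

about 689 cases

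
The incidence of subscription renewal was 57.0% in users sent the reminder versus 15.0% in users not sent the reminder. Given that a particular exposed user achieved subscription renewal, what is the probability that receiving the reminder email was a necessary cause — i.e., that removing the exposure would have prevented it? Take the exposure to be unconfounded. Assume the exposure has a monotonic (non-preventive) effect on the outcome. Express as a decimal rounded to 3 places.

p₁ = 0.57, p₀ = 0.15.
Under exogeneity and monotonicity, PN = (p₁ − p₀) / p₁.
PN = (0.57 − 0.15) / 0.57 = 0.42 / 0.57 ≈ 0.7368

PN ≈ 0.737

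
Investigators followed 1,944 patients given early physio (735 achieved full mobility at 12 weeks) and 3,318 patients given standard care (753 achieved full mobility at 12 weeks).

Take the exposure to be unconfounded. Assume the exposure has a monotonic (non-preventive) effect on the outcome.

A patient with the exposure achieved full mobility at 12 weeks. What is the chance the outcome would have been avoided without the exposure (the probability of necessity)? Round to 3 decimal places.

p₁ = P(outcome | exposed) = 735/1944 = 0.37809
p₀ = P(outcome | unexposed) = 753/3318 = 0.22694
Under exogeneity and monotonicity, PN = (p₁ − p₀) / p₁.
PN = (0.37809 − 0.22694) / 0.37809 = 0.15114 / 0.37809 ≈ 0.3998

PN ≈ 0.400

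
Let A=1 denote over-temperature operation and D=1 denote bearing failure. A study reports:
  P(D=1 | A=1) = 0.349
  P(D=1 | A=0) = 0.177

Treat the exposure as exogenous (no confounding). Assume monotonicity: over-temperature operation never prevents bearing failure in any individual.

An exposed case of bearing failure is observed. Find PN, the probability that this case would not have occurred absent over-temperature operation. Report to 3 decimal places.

Let p₁ = 0.349, p₀ = 0.177.
Under exogeneity and monotonicity, PN = (p₁ − p₀) / p₁.
PN = (0.349 − 0.177) / 0.349 = 0.172 / 0.349 ≈ 0.4928

PN ≈ 0.493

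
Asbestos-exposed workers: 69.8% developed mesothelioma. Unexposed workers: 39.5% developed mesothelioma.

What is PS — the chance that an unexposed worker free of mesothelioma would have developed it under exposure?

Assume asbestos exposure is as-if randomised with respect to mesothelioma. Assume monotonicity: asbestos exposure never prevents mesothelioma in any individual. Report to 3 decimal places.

p₁ = 0.698, p₀ = 0.395.
Under exogeneity and monotonicity, PS = (p₁ − p₀) / (1 − p₀).
PS = (0.698 − 0.395) / (1 − 0.395) = 0.303 / 0.605 ≈ 0.5008

PS ≈ 0.501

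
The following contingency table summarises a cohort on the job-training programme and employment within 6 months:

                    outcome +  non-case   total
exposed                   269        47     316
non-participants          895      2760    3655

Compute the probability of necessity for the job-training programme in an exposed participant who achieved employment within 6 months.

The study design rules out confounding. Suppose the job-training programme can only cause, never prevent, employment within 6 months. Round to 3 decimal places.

PN ≈ 0.712

p₁ = P(outcome | exposed) = 269/316 = 0.85127
p₀ = P(outcome | unexposed) = 895/3655 = 0.24487
Under exogeneity and monotonicity, PN = (p₁ − p₀) / p₁.
PN = (0.85127 − 0.24487) / 0.85127 = 0.6064 / 0.85127 ≈ 0.7123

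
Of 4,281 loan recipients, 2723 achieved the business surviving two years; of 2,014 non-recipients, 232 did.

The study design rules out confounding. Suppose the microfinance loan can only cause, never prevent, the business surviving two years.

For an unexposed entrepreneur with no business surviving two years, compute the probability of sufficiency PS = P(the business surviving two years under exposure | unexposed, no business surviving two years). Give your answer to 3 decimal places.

PS ≈ 0.589

p₁ = P(outcome | exposed) = 2723/4281 = 0.63607
p₀ = P(outcome | unexposed) = 232/2014 = 0.11519
Under exogeneity and monotonicity, PS = (p₁ − p₀) / (1 − p₀).
PS = (0.63607 − 0.11519) / (1 − 0.11519) = 0.52087 / 0.88481 ≈ 0.5887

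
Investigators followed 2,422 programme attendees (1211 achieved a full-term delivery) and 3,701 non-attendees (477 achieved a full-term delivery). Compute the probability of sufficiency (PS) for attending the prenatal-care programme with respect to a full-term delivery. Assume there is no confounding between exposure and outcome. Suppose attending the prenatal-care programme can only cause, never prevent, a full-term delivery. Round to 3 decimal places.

p₁ = P(outcome | exposed) = 1211/2422 = 0.5
p₀ = P(outcome | unexposed) = 477/3701 = 0.12888
Under exogeneity and monotonicity, PS = (p₁ − p₀) / (1 − p₀).
PS = (0.5 − 0.12888) / (1 − 0.12888) = 0.37112 / 0.87112 ≈ 0.4260

PS ≈ 0.426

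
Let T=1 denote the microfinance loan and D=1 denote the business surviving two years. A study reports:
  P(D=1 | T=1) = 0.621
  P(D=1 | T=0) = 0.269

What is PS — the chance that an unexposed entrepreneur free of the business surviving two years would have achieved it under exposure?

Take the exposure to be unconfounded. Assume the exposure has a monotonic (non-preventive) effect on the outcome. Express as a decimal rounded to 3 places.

Let p₁ = 0.621, p₀ = 0.269.
Under exogeneity and monotonicity, PS = (p₁ − p₀) / (1 − p₀).
PS = (0.621 − 0.269) / (1 − 0.269) = 0.352 / 0.731 ≈ 0.4815

PS ≈ 0.482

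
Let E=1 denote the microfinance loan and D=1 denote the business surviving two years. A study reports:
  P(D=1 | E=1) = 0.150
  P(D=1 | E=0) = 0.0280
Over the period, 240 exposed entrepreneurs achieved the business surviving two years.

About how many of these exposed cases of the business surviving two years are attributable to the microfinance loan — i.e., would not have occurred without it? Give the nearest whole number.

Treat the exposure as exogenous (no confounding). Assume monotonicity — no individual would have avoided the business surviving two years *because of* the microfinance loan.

Let p₁ = 0.15, p₀ = 0.028.
PN = (p₁ − p₀)/p₁ = (0.15 − 0.028) / 0.15 ≈ 0.81333.
Attributable cases ≈ PN × (exposed cases) = 0.81333 × 240 ≈ 195.20.

about 195 cases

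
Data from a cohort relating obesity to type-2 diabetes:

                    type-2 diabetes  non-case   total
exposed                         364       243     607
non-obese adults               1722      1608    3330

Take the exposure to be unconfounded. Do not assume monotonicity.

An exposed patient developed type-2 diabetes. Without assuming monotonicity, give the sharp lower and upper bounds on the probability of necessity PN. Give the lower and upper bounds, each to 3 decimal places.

p₁ = P(outcome | exposed) = 364/607 = 0.59967
p₀ = P(outcome | unexposed) = 1722/3330 = 0.51712
Under exogeneity alone the bounds on PN are max{0,(p₁−p₀)/p₁} ≤ PN ≤ min{1,(1−p₀)/p₁}.
  lower = (p₁ − p₀)/p₁ = 0.082553 / 0.59967 ≈ 0.1377
  upper = min{1, (1 − p₀)/p₁} = 0.48288 / 0.59967 ≈ 0.8052

0.138 ≤ PN ≤ 0.805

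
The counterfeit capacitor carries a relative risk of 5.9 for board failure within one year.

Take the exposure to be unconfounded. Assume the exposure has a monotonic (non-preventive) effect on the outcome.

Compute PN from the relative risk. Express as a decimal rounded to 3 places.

PN ≈ 0.831

Under exogeneity and monotonicity, PN = (RR − 1) / RR = 1 − 1/RR.
PN = (5.9 − 1) / 5.9 = 4.9 / 5.9 ≈ 0.8305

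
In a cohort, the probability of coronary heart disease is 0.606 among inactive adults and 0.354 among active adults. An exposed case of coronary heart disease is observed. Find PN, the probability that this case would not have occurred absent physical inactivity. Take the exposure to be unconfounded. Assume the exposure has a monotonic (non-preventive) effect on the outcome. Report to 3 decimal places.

PN ≈ 0.416

Let p₁ = 0.606, p₀ = 0.354.
Under exogeneity and monotonicity, PN = (p₁ − p₀) / p₁.
PN = (0.606 − 0.354) / 0.606 = 0.252 / 0.606 ≈ 0.4158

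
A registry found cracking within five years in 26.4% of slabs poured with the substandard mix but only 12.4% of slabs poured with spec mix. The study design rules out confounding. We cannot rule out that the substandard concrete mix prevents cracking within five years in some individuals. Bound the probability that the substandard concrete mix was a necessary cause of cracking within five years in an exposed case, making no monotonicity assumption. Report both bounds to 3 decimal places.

0.530 ≤ PN ≤ 1.000

p₁ = 0.264, p₀ = 0.124.
Under exogeneity alone the bounds on PN are max{0,(p₁−p₀)/p₁} ≤ PN ≤ min{1,(1−p₀)/p₁}.
  lower = (p₁ − p₀)/p₁ = 0.14 / 0.264 ≈ 0.5303
  upper = min{1, (1 − p₀)/p₁} = 0.876 / 0.264 ≈ 3.3182 → capped at 1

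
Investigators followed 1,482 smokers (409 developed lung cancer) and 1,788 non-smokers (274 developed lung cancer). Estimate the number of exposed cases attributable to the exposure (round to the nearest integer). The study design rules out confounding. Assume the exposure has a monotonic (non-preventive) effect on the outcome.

about 182 cases

p₁ = P(outcome | exposed) = 409/1482 = 0.27598
p₀ = P(outcome | unexposed) = 274/1788 = 0.15324
PN = (p₁ − p₀)/p₁ = (0.27598 − 0.15324) / 0.27598 ≈ 0.44473.
Attributable cases ≈ PN × (exposed cases) = 0.44473 × 409 ≈ 181.89.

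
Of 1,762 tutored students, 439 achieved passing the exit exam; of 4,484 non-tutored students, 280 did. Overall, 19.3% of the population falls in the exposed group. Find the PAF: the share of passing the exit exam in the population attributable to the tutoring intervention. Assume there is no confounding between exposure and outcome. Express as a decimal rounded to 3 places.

p₁ = P(outcome | exposed) = 439/1762 = 0.24915
p₀ = P(outcome | unexposed) = 280/4484 = 0.062444
Overall risk P(Y=1) = π·p₁ + (1−π)·p₀ = 0.193×0.24915 + 0.807×0.062444 = 0.098478.
Under exogeneity, PAF = [P(Y=1) − p₀] / P(Y=1).
PAF = (0.098478 − 0.062444) / 0.098478 ≈ 0.3659

PAF ≈ 0.366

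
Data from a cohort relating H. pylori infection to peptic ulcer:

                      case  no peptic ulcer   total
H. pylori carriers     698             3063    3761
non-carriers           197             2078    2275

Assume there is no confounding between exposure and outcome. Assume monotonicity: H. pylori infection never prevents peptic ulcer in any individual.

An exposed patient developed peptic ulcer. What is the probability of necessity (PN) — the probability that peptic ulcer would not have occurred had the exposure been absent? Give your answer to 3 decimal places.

p₁ = P(outcome | exposed) = 698/3761 = 0.18559
p₀ = P(outcome | unexposed) = 197/2275 = 0.086593
Under exogeneity and monotonicity, PN = (p₁ − p₀)/p₁.
PN = (0.18559 − 0.086593) / 0.18559 ≈ 0.5334

PN ≈ 0.533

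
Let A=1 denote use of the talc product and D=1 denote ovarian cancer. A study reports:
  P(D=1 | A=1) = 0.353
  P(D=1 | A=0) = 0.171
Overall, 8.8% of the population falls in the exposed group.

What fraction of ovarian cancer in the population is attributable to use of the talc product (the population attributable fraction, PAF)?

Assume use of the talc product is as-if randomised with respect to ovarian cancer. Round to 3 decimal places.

Let p₁ = 0.353, p₀ = 0.171.
Overall risk P(Y=1) = π·p₁ + (1−π)·p₀ = 0.088×0.353 + 0.912×0.171 = 0.18702.
Under exogeneity, PAF = [P(Y=1) − p₀] / P(Y=1).
PAF = (0.18702 − 0.171) / 0.18702 ≈ 0.0856

PAF ≈ 0.086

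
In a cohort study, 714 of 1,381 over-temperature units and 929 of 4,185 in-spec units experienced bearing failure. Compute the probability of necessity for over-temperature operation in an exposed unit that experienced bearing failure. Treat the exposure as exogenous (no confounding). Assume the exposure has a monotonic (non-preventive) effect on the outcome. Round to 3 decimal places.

p₁ = P(outcome | exposed) = 714/1381 = 0.51702
p₀ = P(outcome | unexposed) = 929/4185 = 0.22198
Under exogeneity and monotonicity, PN = (p₁ − p₀) / p₁.
PN = (0.51702 − 0.22198) / 0.51702 = 0.29503 / 0.51702 ≈ 0.5706

PN ≈ 0.571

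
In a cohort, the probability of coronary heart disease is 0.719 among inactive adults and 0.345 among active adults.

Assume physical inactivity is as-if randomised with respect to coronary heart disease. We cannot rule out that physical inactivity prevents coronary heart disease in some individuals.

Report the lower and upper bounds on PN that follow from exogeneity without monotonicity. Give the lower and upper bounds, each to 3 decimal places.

0.520 ≤ PN ≤ 0.911

Let p₁ = 0.719, p₀ = 0.345.
Under exogeneity alone the bounds on PN are max{0,(p₁−p₀)/p₁} ≤ PN ≤ min{1,(1−p₀)/p₁}.
  lower = (p₁ − p₀)/p₁ = 0.374 / 0.719 ≈ 0.5202
  upper = min{1, (1 − p₀)/p₁} = 0.655 / 0.719 ≈ 0.9110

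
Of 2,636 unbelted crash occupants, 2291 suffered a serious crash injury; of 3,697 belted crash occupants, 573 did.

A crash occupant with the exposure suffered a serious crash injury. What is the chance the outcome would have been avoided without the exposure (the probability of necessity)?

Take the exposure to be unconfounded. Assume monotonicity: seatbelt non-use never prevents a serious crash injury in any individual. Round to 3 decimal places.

PN ≈ 0.822

p₁ = P(outcome | exposed) = 2291/2636 = 0.86912
p₀ = P(outcome | unexposed) = 573/3697 = 0.15499
Under exogeneity and monotonicity, PN = (p₁ − p₀) / p₁.
PN = (0.86912 − 0.15499) / 0.86912 = 0.71413 / 0.86912 ≈ 0.8217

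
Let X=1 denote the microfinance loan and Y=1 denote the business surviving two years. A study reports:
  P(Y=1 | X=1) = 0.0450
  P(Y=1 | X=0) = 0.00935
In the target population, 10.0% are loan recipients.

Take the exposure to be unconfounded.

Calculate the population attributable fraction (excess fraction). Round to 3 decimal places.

PAF ≈ 0.276

Let p₁ = 0.045, p₀ = 0.00935.
Overall risk P(Y=1) = π·p₁ + (1−π)·p₀ = 0.1×0.045 + 0.9×0.00935 = 0.012915.
Under exogeneity, PAF = [P(Y=1) − p₀] / P(Y=1).
PAF = (0.012915 − 0.00935) / 0.012915 ≈ 0.2760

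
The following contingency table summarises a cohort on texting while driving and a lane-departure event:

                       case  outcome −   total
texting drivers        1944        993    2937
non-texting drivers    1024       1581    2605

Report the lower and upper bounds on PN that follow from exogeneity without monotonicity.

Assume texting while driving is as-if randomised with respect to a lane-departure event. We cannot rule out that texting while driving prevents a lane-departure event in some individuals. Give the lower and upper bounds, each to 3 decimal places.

p₁ = P(outcome | exposed) = 1944/2937 = 0.6619
p₀ = P(outcome | unexposed) = 1024/2605 = 0.39309
Under exogeneity alone the bounds on PN are max{0,(p₁−p₀)/p₁} ≤ PN ≤ min{1,(1−p₀)/p₁}.
  lower = (p₁ − p₀)/p₁ = 0.26881 / 0.6619 ≈ 0.4061
  upper = min{1, (1 − p₀)/p₁} = 0.60691 / 0.6619 ≈ 0.9169

0.406 ≤ PN ≤ 0.917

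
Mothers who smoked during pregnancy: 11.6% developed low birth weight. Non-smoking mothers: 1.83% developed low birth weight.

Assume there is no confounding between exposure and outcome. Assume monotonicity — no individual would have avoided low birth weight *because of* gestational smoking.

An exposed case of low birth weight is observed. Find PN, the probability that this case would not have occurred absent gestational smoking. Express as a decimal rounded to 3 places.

p₁ = 0.116, p₀ = 0.0183.
Under exogeneity and monotonicity, PN = (p₁ − p₀) / p₁.
PN = (0.116 − 0.0183) / 0.116 = 0.0977 / 0.116 ≈ 0.8422

PN ≈ 0.842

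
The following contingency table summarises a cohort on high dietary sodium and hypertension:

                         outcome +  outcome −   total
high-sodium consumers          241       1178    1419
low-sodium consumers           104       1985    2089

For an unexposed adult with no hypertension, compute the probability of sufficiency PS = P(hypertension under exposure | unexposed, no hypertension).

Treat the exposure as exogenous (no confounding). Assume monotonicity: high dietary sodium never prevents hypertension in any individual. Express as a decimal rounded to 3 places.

p₁ = P(outcome | exposed) = 241/1419 = 0.16984
p₀ = P(outcome | unexposed) = 104/2089 = 0.049785
Under exogeneity and monotonicity, PS = (p₁ − p₀)/(1 − p₀).
PS = (0.16984 − 0.049785) / 0.95022 ≈ 0.1263

PS ≈ 0.126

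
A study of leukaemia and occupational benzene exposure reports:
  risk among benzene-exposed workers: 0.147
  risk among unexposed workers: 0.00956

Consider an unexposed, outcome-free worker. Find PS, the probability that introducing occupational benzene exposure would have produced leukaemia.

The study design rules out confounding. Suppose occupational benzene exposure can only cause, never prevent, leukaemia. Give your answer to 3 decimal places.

PS ≈ 0.139

Let p₁ = 0.147, p₀ = 0.00956.
Under exogeneity and monotonicity, PS = (p₁ − p₀) / (1 − p₀).
PS = (0.147 − 0.00956) / (1 − 0.00956) = 0.13744 / 0.99044 ≈ 0.1388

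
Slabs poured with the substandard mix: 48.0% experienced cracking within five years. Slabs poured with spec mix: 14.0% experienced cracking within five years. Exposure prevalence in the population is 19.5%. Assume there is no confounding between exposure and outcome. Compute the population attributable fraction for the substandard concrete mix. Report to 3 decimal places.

PAF ≈ 0.321

p₁ = 0.48, p₀ = 0.14.
Overall risk P(Y=1) = π·p₁ + (1−π)·p₀ = 0.195×0.48 + 0.805×0.14 = 0.2063.
Under exogeneity, PAF = [P(Y=1) − p₀] / P(Y=1).
PAF = (0.2063 − 0.14) / 0.2063 ≈ 0.3214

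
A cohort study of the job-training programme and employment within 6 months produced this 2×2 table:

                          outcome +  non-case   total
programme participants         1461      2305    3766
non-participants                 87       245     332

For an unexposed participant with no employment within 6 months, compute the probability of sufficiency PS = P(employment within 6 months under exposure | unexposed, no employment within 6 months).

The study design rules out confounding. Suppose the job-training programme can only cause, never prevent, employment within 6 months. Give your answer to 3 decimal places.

p₁ = P(outcome | exposed) = 1461/3766 = 0.38794
p₀ = P(outcome | unexposed) = 87/332 = 0.26205
Under exogeneity and monotonicity, PS = (p₁ − p₀)/(1 − p₀).
PS = (0.38794 − 0.26205) / 0.73795 ≈ 0.1706

PS ≈ 0.171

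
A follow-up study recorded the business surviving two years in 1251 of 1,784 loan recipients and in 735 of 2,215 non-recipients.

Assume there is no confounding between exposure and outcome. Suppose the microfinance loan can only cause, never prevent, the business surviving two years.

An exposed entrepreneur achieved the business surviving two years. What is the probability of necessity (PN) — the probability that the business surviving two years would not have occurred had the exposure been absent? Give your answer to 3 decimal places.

p₁ = P(outcome | exposed) = 1251/1784 = 0.70123
p₀ = P(outcome | unexposed) = 735/2215 = 0.33183
Under exogeneity and monotonicity, PN = (p₁ − p₀) / p₁.
PN = (0.70123 − 0.33183) / 0.70123 = 0.3694 / 0.70123 ≈ 0.5268

PN ≈ 0.527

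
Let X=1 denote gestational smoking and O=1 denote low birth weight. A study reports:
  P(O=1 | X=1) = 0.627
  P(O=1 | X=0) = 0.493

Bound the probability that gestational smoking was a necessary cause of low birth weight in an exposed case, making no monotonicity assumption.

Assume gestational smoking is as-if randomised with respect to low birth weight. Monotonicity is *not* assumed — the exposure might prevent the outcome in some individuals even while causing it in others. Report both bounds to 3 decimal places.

Let p₁ = 0.627, p₀ = 0.493.
Under exogeneity alone the bounds on PN are max{0,(p₁−p₀)/p₁} ≤ PN ≤ min{1,(1−p₀)/p₁}.
  lower = (p₁ − p₀)/p₁ = 0.134 / 0.627 ≈ 0.2137
  upper = min{1, (1 − p₀)/p₁} = 0.507 / 0.627 ≈ 0.8086

0.214 ≤ PN ≤ 0.809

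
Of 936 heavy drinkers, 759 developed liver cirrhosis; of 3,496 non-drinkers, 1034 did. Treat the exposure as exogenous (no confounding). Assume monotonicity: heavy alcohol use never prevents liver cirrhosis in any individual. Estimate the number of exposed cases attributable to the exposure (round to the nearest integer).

about 482 cases

p₁ = P(outcome | exposed) = 759/936 = 0.8109
p₀ = P(outcome | unexposed) = 1034/3496 = 0.29577
PN = (p₁ − p₀)/p₁ = (0.8109 − 0.29577) / 0.8109 ≈ 0.63526.
Attributable cases ≈ PN × (exposed cases) = 0.63526 × 759 ≈ 482.16.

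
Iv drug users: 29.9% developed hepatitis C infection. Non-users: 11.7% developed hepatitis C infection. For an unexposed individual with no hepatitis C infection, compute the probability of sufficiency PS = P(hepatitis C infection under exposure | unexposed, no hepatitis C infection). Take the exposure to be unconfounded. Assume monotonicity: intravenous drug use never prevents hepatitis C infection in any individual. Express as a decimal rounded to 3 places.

PS ≈ 0.206

p₁ = 0.299, p₀ = 0.117.
Under exogeneity and monotonicity, PS = (p₁ − p₀) / (1 − p₀).
PS = (0.299 − 0.117) / (1 − 0.117) = 0.182 / 0.883 ≈ 0.2061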